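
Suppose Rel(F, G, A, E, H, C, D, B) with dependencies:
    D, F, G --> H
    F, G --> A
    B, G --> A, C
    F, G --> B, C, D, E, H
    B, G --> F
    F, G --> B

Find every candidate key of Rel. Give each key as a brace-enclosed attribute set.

{B, G}, {F, G}

Attributes never on any right-hand side: {G} — every candidate key must contain it.
Closure of {B, G} is {A, B, C, D, E, F, G, H}, the whole schema; {B, G} is a candidate key.
Closure of {F, G} is {A, B, C, D, E, F, G, H}, the whole schema; {F, G} is a candidate key.
No proper subset of any of these is a key, and no other minimal superkey exists.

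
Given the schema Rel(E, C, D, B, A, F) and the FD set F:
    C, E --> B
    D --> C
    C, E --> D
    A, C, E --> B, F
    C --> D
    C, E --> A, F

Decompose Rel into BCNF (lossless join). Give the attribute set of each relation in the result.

Candidate keys of the original relation: {C, E}, {D, E}.
In {A, B, C, D, E, F}, {D} is not a superkey ({D}⁺ restricted to this set is {C, D}), so split on D --> C into {C, D} and {A, B, D, E, F}.
{C, D}: every determinant is a superkey — BCNF.
{A, B, D, E, F}: every determinant is a superkey — BCNF.

{A, B, D, E, F}; {C, D}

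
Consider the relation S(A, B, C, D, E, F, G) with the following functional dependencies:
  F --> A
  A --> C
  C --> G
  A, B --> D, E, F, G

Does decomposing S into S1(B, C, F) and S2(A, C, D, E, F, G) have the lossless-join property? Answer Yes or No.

No

The shared attributes are {C, F} and {C, F}⁺ = {A, C, F, G}.
The closure covers neither S1 nor S2 entirely; the join is not lossless.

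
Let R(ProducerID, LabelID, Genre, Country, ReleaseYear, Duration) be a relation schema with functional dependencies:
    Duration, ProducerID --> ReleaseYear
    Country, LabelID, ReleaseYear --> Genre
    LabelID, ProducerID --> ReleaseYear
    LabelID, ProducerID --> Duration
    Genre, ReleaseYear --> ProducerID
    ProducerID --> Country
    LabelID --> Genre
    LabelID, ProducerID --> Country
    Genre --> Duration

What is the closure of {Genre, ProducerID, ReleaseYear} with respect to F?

{Country, Duration, Genre, ProducerID, ReleaseYear}

Start with {Genre, ProducerID, ReleaseYear}.
ProducerID --> Country applies; add {Country} → now {Country, Genre, ProducerID, ReleaseYear}.
Genre --> Duration applies; add {Duration} → now {Country, Duration, Genre, ProducerID, ReleaseYear}.
No further FD applies.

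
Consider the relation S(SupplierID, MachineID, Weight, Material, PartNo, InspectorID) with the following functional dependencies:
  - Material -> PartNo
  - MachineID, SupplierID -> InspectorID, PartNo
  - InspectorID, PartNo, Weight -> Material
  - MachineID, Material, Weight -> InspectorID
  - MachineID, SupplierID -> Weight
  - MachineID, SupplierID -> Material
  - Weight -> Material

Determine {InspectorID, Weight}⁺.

{InspectorID, Material, PartNo, Weight}

Start with {InspectorID, Weight}.
Weight -> Material applies; add {Material} → now {InspectorID, Material, Weight}.
Material -> PartNo applies; add {PartNo} → now {InspectorID, Material, PartNo, Weight}.
No further FD applies.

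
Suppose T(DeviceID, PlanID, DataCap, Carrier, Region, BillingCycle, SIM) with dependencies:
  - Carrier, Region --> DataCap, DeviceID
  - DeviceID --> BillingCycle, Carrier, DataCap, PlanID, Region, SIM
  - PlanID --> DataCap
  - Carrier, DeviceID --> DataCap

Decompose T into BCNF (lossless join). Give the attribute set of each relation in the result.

{BillingCycle, Carrier, DeviceID, PlanID, Region, SIM}; {DataCap, PlanID}

Candidate keys of the original relation: {Carrier, Region}, {DeviceID}.
Within {BillingCycle, Carrier, DataCap, DeviceID, PlanID, Region, SIM}: {PlanID}⁺ ∩ {BillingCycle, Carrier, DataCap, DeviceID, PlanID, Region, SIM} = {DataCap, PlanID}, not the whole set, so PlanID --> DataCap violates BCNF; decompose into {DataCap, PlanID} and {BillingCycle, Carrier, DeviceID, PlanID, Region, SIM}.
{DataCap, PlanID} has no BCNF violation.
{BillingCycle, Carrier, DeviceID, PlanID, Region, SIM} has no BCNF violation.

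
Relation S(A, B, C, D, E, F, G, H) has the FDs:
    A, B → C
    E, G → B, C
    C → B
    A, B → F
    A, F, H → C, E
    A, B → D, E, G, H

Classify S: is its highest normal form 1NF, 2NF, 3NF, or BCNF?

Candidate keys: {A, B}, {A, C}, {A, E, G}, {A, F, H}. Prime attributes: {A, B, C, E, F, G, H}.
E, G → B, C breaks BCNF: {E, G}⁺ = {B, C, E, G}, so {E, G} is not a superkey.
But every attribute on its right side ({B, C}) is prime, and the same holds for every other non-superkey FD, so 3NF still holds.

3NF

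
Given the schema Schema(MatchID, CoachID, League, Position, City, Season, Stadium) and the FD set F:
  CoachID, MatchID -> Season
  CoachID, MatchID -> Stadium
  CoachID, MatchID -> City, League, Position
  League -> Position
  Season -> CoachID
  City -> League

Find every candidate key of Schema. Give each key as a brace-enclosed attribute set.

{CoachID, MatchID}, {MatchID, Season}

{MatchID} never appears on the right of any FD, so every key must include it.
{CoachID, MatchID} is a candidate key since {CoachID, MatchID}⁺ = {City, CoachID, League, MatchID, Position, Season, Stadium} covers every attribute.
{MatchID, Season} is a candidate key since {MatchID, Season}⁺ = {City, CoachID, League, MatchID, Position, Season, Stadium} covers every attribute.
These are minimal and exhaustive — every other superkey contains one of them.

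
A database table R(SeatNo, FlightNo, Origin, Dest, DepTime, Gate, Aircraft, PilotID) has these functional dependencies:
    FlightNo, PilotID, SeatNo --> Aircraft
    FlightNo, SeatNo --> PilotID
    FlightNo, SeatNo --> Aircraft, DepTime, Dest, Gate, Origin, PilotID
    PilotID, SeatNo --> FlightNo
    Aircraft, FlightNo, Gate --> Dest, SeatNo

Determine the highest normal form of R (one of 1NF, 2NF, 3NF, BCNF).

BCNF

Candidate keys: {Aircraft, FlightNo, Gate}, {FlightNo, SeatNo}, {PilotID, SeatNo}. Prime attributes: {Aircraft, FlightNo, Gate, PilotID, SeatNo}.
The left-hand side of every FD is a superkey, so BCNF is satisfied.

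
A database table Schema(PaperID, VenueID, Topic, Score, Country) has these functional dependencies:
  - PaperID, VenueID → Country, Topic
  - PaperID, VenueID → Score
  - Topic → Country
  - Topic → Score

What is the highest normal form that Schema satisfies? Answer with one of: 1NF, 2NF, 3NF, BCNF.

2NF

Candidate key: {PaperID, VenueID}. Prime attributes: {PaperID, VenueID}.
Topic → Country breaks BCNF: {Topic}⁺ = {Country, Score, Topic}, so {Topic} is not a superkey.
Topic → Country determines the non-prime attribute {Country} from a non-superkey — 3NF is violated.
No proper subset of a key has a non-prime attribute in its closure, so there is no partial dependency; 2NF holds.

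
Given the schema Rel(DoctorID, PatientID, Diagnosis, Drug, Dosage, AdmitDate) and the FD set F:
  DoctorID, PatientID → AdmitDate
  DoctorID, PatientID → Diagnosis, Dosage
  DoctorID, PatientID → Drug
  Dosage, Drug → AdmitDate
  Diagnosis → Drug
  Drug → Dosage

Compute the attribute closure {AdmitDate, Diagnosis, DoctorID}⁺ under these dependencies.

{AdmitDate, Diagnosis, DoctorID, Dosage, Drug}

Start with {AdmitDate, Diagnosis, DoctorID}.
Diagnosis → Drug applies; add {Drug} → now {AdmitDate, Diagnosis, DoctorID, Drug}.
Drug → Dosage applies; add {Dosage} → now {AdmitDate, Diagnosis, DoctorID, Dosage, Drug}.
No further FD applies.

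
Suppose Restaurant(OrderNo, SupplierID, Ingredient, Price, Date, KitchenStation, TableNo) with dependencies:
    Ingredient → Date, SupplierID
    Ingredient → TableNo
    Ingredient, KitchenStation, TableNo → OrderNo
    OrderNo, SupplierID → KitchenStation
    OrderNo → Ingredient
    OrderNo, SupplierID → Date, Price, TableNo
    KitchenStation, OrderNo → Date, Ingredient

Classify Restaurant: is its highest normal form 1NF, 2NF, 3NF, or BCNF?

1NF

Candidate keys: {Ingredient, KitchenStation}, {OrderNo}. Prime attributes: {Ingredient, KitchenStation, OrderNo}.
Ingredient → Date, SupplierID breaks BCNF: {Ingredient}⁺ = {Date, Ingredient, SupplierID, TableNo}, so {Ingredient} is not a superkey.
Ingredient → Date, SupplierID determines the non-prime attributes {Date, SupplierID} from a non-superkey — 3NF is violated.
The proper key subset {Ingredient} of {Ingredient, KitchenStation} determines non-prime {Date, SupplierID, TableNo}, so the relation is not even in 2NF.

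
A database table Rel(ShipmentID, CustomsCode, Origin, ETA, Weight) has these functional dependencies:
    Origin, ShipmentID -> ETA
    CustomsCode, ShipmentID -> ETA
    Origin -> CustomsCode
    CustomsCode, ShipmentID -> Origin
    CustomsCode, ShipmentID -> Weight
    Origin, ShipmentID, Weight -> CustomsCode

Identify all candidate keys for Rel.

{ShipmentID} never appears on the right of any FD, so every key must include it.
Closure of {CustomsCode, ShipmentID} is {CustomsCode, ETA, Origin, ShipmentID, Weight}, the whole schema; {CustomsCode, ShipmentID} is a candidate key.
Closure of {Origin, ShipmentID} is {CustomsCode, ETA, Origin, ShipmentID, Weight}, the whole schema; {Origin, ShipmentID} is a candidate key.
Any other superkey properly contains one of these, so there are no further candidate keys.

{CustomsCode, ShipmentID}, {Origin, ShipmentID}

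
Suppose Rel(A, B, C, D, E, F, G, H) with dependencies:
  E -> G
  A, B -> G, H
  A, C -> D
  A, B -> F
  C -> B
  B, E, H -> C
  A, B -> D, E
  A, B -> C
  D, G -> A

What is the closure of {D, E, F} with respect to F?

{A, D, E, F, G}

Start with {D, E, F}.
E -> G applies; add {G} → now {D, E, F, G}.
D, G -> A applies; add {A} → now {A, D, E, F, G}.
No further FD applies.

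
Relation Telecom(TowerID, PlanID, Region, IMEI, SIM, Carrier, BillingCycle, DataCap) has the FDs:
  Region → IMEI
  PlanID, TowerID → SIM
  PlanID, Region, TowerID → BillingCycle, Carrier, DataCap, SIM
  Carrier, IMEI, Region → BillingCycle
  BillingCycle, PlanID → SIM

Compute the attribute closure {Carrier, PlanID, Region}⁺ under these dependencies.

Start with {Carrier, PlanID, Region}.
Region → IMEI applies; add {IMEI} → now {Carrier, IMEI, PlanID, Region}.
Carrier, IMEI, Region → BillingCycle applies; add {BillingCycle} → now {BillingCycle, Carrier, IMEI, PlanID, Region}.
BillingCycle, PlanID → SIM applies; add {SIM} → now {BillingCycle, Carrier, IMEI, PlanID, Region, SIM}.
No further FD applies.

{BillingCycle, Carrier, IMEI, PlanID, Region, SIM}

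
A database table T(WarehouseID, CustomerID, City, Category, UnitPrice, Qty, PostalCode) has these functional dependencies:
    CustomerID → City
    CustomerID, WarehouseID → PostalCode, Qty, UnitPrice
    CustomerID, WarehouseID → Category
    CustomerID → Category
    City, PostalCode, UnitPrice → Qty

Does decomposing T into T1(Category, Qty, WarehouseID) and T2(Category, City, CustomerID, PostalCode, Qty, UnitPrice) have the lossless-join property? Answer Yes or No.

No

T1 ∩ T2 = {Category, Qty}; its closure under F is {Category, Qty}.
Neither T1 nor T2 is contained in that closure, so the decomposition is lossy.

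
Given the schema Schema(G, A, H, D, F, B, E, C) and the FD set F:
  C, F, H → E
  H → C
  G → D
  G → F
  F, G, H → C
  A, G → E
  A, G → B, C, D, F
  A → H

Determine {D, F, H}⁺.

Start with {D, F, H}.
H → C applies; add {C} → now {C, D, F, H}.
C, F, H → E applies; add {E} → now {C, D, E, F, H}.
No further FD applies.

{C, D, E, F, H}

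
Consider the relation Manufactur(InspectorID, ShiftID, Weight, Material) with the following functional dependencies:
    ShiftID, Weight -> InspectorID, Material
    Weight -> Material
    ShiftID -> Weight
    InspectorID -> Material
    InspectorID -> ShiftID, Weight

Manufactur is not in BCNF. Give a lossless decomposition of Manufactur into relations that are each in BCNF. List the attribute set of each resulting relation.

Candidate keys of the original relation: {InspectorID}, {ShiftID}.
Within {InspectorID, Material, ShiftID, Weight}: {Weight}⁺ ∩ {InspectorID, Material, ShiftID, Weight} = {Material, Weight}, not the whole set, so Weight -> Material violates BCNF; decompose into {Material, Weight} and {InspectorID, ShiftID, Weight}.
{Material, Weight} has no BCNF violation.
{InspectorID, ShiftID, Weight} has no BCNF violation.

{InspectorID, ShiftID, Weight}; {Material, Weight}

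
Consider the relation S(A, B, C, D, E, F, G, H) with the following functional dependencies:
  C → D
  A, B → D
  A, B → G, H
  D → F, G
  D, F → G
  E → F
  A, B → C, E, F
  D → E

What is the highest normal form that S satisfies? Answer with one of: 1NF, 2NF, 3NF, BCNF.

Candidate key: {A, B}. Prime attributes: {A, B}.
For C → D we have {C}⁺ = {C, D, E, F, G}; {C} is not a superkey, so BCNF fails.
C → D determines the non-prime attribute {D} from a non-superkey — 3NF is violated.
No non-prime attribute depends on a proper subset of any candidate key, so 2NF holds.

2NF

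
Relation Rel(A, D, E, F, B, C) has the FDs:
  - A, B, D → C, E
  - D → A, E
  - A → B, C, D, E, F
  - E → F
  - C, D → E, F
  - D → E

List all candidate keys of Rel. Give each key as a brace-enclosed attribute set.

{A}, {D}

{A} is a candidate key since {A}⁺ = {A, B, C, D, E, F} covers every attribute.
{D} is a candidate key since {D}⁺ = {A, B, C, D, E, F} covers every attribute.
Any other superkey properly contains one of these, so there are no further candidate keys.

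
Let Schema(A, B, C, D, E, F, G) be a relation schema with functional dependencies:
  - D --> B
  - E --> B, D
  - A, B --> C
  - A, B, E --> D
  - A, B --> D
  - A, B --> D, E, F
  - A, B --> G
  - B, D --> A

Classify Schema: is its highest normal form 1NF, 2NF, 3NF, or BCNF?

Candidate keys: {A, B}, {D}, {E}. Prime attributes: {A, B, D, E}.
Each dependency's left side is a superkey — BCNF holds.

BCNF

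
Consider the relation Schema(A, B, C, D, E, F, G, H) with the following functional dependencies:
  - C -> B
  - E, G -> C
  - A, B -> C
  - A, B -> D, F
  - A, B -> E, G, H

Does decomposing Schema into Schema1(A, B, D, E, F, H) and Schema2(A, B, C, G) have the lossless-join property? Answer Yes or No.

Common attributes: {A, B}; their closure is {A, B, C, D, E, F, G, H}.
Schema1 is contained in that closure, so Schema1 ∩ Schema2 -> Schema1 holds and the join is lossless.

Yes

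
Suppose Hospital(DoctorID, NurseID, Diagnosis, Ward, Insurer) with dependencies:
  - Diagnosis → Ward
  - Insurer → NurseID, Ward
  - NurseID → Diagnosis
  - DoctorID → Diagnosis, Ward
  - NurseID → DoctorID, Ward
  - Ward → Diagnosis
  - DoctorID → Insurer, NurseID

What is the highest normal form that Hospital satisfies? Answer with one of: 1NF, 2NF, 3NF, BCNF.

Candidate keys: {DoctorID}, {Insurer}, {NurseID}. Prime attributes: {DoctorID, Insurer, NurseID}.
For Diagnosis → Ward we have {Diagnosis}⁺ = {Diagnosis, Ward}; {Diagnosis} is not a superkey, so BCNF fails.
Because {Ward} is non-prime and the left side of Diagnosis → Ward is not a superkey, the relation is not in 3NF.
Every candidate key is a single attribute, so no partial dependency is possible; 2NF holds.

2NF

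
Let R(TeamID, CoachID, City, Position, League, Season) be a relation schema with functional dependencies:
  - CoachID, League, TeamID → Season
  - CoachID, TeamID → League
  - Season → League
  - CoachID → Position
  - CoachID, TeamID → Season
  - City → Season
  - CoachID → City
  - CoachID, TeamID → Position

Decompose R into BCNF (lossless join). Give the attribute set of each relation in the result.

{City, CoachID, Position}; {City, Season}; {CoachID, TeamID}; {League, Season}

Candidate key of the original relation: {CoachID, TeamID}.
{City, CoachID, League, Position, Season, TeamID}: {Season} determines {League, Season} here but is not a superkey — split on Season → League, giving {League, Season} and {City, CoachID, Position, Season, TeamID}.
{League, Season} has no BCNF violation.
{City, CoachID, Position, Season, TeamID}: {CoachID} determines {City, CoachID, Position, Season} here but is not a superkey — split on CoachID → City, Position, Season, giving {City, CoachID, Position, Season} and {CoachID, TeamID}.
{City, CoachID, Position, Season}: {City} determines {City, Season} here but is not a superkey — split on City → Season, giving {City, Season} and {City, CoachID, Position}.
{City, Season} has no BCNF violation.
{City, CoachID, Position} has no BCNF violation.
{CoachID, TeamID} has no BCNF violation.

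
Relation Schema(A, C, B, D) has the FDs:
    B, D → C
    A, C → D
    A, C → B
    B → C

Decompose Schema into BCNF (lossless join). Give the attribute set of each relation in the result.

{A, B, D}; {B, C}

Candidate keys of the original relation: {A, B}, {A, C}.
{A, B, C, D}: {B, D} determines {B, C, D} here but is not a superkey — split on B, D → C, giving {B, C, D} and {A, B, D}.
{B, C, D}: {B} determines {B, C} here but is not a superkey — split on B → C, giving {B, C} and {B, D}.
{B, C} has no BCNF violation.
{B, D} has no BCNF violation.
{A, B, D} has no BCNF violation.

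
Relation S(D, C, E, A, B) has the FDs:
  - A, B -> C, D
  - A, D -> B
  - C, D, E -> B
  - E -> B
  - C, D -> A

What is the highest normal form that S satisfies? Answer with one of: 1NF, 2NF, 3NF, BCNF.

Candidate keys: {A, E}, {C, D, E}. Prime attributes: {A, C, D, E}.
A, B -> C, D breaks BCNF: {A, B}⁺ = {A, B, C, D}, so {A, B} is not a superkey.
A, D -> B determines the non-prime attribute {B} from a non-superkey — 3NF is violated.
{E} is a proper subset of the key {A, E}, and {E}⁺ contains the non-prime attribute {B} — a partial dependency, so 2NF is violated.

1NF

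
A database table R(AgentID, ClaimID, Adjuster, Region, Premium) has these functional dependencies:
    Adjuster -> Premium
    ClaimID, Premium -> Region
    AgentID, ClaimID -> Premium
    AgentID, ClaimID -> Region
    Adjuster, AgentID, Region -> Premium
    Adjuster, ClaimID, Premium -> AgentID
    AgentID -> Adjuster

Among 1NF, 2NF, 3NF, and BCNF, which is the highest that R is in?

1NF

Candidate keys: {Adjuster, ClaimID}, {AgentID, ClaimID}. Prime attributes: {Adjuster, AgentID, ClaimID}.
For Adjuster -> Premium we have {Adjuster}⁺ = {Adjuster, Premium}; {Adjuster} is not a superkey, so BCNF fails.
Because {Premium} is non-prime and the left side of Adjuster -> Premium is not a superkey, the relation is not in 3NF.
{Adjuster} is a proper subset of the key {Adjuster, ClaimID}, and {Adjuster}⁺ contains the non-prime attribute {Premium} — a partial dependency, so 2NF is violated.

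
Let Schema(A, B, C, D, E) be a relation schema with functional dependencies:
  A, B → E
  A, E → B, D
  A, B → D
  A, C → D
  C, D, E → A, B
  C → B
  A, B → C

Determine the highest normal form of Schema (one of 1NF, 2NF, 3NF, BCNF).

Candidate keys: {A, B}, {A, C}, {A, E}, {C, D, E}. Prime attributes: {A, B, C, D, E}.
C → B breaks BCNF: {C}⁺ = {B, C}, so {C} is not a superkey.
But every attribute on its right side ({B}) is prime, and the same holds for every other non-superkey FD, so 3NF still holds.

3NF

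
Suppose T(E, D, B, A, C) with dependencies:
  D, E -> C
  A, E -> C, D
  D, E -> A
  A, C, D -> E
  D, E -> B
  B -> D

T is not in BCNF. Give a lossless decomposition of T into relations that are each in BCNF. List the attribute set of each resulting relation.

Candidate keys of the original relation: {A, B, C}, {A, C, D}, {A, E}, {B, E}, {D, E}.
In {A, B, C, D, E}, {B} is not a superkey ({B}⁺ restricted to this set is {B, D}), so split on B -> D into {B, D} and {A, B, C, E}.
{B, D} has no BCNF violation.
{A, B, C, E} has no BCNF violation.

{A, B, C, E}; {B, D}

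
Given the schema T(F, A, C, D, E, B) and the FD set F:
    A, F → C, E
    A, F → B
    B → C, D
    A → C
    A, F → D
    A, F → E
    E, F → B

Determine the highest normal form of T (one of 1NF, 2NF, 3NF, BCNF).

Candidate key: {A, F}. Prime attributes: {A, F}.
For B → C, D we have {B}⁺ = {B, C, D}; {B} is not a superkey, so BCNF fails.
B → C, D has non-prime {C, D} on the right and a non-superkey on the left, so 3NF fails.
{A} is a proper subset of the key {A, F}, and {A}⁺ contains the non-prime attribute {C} — a partial dependency, so 2NF is violated.

1NF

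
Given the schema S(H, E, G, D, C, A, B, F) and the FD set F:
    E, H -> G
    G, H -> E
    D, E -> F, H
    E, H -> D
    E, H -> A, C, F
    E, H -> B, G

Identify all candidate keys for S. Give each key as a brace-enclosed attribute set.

{D, E}, {E, H}, {G, H}

{D, E} is a candidate key since {D, E}⁺ = {A, B, C, D, E, F, G, H} covers every attribute.
{E, H} is a candidate key since {E, H}⁺ = {A, B, C, D, E, F, G, H} covers every attribute.
{G, H} is a candidate key since {G, H}⁺ = {A, B, C, D, E, F, G, H} covers every attribute.
These are minimal and exhaustive — every other superkey contains one of them.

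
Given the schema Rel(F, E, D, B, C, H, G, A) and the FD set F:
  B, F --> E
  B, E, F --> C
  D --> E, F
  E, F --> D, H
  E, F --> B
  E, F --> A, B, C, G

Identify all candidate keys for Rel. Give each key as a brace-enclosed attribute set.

Closure of {D} is {A, B, C, D, E, F, G, H}, the whole schema; {D} is a candidate key.
Closure of {B, F} is {A, B, C, D, E, F, G, H}, the whole schema; {B, F} is a candidate key.
Closure of {E, F} is {A, B, C, D, E, F, G, H}, the whole schema; {E, F} is a candidate key.
These are minimal and exhaustive — every other superkey contains one of them.

{B, F}, {D}, {E, F}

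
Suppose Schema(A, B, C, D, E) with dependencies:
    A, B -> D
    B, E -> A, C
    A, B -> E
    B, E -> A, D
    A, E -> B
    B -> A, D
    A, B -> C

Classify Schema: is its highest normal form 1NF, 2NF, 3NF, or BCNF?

BCNF

Candidate keys: {A, E}, {B}. Prime attributes: {A, B, E}.
Every FD has a superkey on the left, so the relation is in BCNF.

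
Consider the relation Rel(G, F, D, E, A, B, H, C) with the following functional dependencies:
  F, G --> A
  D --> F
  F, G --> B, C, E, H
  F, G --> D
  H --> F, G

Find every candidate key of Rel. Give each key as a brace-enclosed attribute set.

{D, G}, {F, G}, {H}

{H}⁺ = {A, B, C, D, E, F, G, H} — all of the relation — so {H} is a candidate key.
{D, G}⁺ = {A, B, C, D, E, F, G, H} — all of the relation — so {D, G} is a candidate key.
{F, G}⁺ = {A, B, C, D, E, F, G, H} — all of the relation — so {F, G} is a candidate key.
Any other superkey properly contains one of these, so there are no further candidate keys.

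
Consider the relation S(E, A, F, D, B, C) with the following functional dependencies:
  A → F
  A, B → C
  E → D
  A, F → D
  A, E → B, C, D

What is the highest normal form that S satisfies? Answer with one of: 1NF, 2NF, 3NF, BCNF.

Candidate key: {A, E}. Prime attributes: {A, E}.
For A → F we have {A}⁺ = {A, D, F}; {A} is not a superkey, so BCNF fails.
A → F has non-prime {F} on the right and a non-superkey on the left, so 3NF fails.
Since {A} ⊂ {A, E} and {A}⁺ ⊇ {D, F} with {D, F} non-prime, there is a partial dependency; 2NF fails.

1NF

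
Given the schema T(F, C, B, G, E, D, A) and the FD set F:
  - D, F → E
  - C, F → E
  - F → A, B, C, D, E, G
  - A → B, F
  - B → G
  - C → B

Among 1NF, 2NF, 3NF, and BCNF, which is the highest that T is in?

Candidate keys: {A}, {F}. Prime attributes: {A, F}.
For B → G we have {B}⁺ = {B, G}; {B} is not a superkey, so BCNF fails.
B → G has non-prime {G} on the right and a non-superkey on the left, so 3NF fails.
Every candidate key is a single attribute, so no partial dependency is possible; 2NF holds.

2NF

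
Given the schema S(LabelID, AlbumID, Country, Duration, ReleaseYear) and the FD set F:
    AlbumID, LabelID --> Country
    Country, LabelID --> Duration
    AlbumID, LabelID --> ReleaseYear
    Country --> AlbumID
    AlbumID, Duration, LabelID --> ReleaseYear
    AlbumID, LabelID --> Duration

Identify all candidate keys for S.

Attributes never on any right-hand side: {LabelID} — every candidate key must contain it.
{AlbumID, LabelID} is a candidate key since {AlbumID, LabelID}⁺ = {AlbumID, Country, Duration, LabelID, ReleaseYear} covers every attribute.
{Country, LabelID} is a candidate key since {Country, LabelID}⁺ = {AlbumID, Country, Duration, LabelID, ReleaseYear} covers every attribute.
These are minimal and exhaustive — every other superkey contains one of them.

{AlbumID, LabelID}, {Country, LabelID}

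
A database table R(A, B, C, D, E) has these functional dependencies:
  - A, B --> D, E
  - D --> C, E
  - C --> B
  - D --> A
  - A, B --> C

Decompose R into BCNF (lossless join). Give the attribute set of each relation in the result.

Candidate keys of the original relation: {A, B}, {A, C}, {D}.
Within {A, B, C, D, E}: {C}⁺ ∩ {A, B, C, D, E} = {B, C}, not the whole set, so C --> B violates BCNF; decompose into {B, C} and {A, C, D, E}.
{B, C} is in BCNF.
{A, C, D, E} is in BCNF.

{A, C, D, E}; {B, C}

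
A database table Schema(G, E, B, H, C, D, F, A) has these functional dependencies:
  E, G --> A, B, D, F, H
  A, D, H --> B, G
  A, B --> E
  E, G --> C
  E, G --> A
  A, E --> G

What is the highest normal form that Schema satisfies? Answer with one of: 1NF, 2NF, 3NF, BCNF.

BCNF

Candidate keys: {A, B}, {A, D, H}, {A, E}, {E, G}. Prime attributes: {A, B, D, E, G, H}.
The left-hand side of every FD is a superkey, so BCNF is satisfied.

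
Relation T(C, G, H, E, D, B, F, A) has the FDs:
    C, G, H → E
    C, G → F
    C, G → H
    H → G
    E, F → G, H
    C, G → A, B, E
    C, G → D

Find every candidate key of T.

Attributes never on any right-hand side: {C} — every candidate key must contain it.
{C, G}⁺ = {A, B, C, D, E, F, G, H}, which is every attribute, so {C, G} is a candidate key.
{C, H}⁺ = {A, B, C, D, E, F, G, H}, which is every attribute, so {C, H} is a candidate key.
{C, E, F}⁺ = {A, B, C, D, E, F, G, H}, which is every attribute, so {C, E, F} is a candidate key.
No proper subset of any of these is a key, and no other minimal superkey exists.

{C, E, F}, {C, G}, {C, H}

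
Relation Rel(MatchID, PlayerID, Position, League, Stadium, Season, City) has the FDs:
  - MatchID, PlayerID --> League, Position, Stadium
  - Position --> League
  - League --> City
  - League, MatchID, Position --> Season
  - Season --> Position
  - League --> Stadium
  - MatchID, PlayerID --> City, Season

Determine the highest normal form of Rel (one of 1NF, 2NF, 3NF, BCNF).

Candidate key: {MatchID, PlayerID}. Prime attributes: {MatchID, PlayerID}.
Position --> League: {Position}⁺ = {City, League, Position, Stadium}, which is not all of the attributes, so the left side is not a superkey — BCNF is violated.
Position --> League determines the non-prime attribute {League} from a non-superkey — 3NF is violated.
No non-prime attribute depends on a proper subset of any candidate key, so 2NF holds.

2NF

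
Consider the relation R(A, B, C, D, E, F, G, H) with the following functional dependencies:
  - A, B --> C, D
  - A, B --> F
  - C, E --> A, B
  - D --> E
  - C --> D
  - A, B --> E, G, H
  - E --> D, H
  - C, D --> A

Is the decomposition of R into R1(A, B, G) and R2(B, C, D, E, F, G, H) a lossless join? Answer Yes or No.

The shared attributes are {B, G} and {B, G}⁺ = {B, G}.
R1 ⊄ {B, G} and R2 ⊄ {B, G}, so the split is lossy.

No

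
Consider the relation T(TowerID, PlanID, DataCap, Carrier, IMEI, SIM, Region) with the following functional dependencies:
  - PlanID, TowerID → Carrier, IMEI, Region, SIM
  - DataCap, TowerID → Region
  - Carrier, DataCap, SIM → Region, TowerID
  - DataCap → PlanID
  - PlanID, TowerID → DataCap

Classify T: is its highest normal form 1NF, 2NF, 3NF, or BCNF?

Candidate keys: {Carrier, DataCap, SIM}, {DataCap, TowerID}, {PlanID, TowerID}. Prime attributes: {Carrier, DataCap, PlanID, SIM, TowerID}.
For DataCap → PlanID we have {DataCap}⁺ = {DataCap, PlanID}; {DataCap} is not a superkey, so BCNF fails.
Its right-hand attributes {PlanID} are all prime, as are those of every other non-superkey FD — the relation is in 3NF.

3NF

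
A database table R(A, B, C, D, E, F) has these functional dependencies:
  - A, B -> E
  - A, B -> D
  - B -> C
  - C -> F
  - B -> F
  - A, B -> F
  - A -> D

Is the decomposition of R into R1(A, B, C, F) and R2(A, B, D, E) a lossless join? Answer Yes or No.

The shared attributes are {A, B} and {A, B}⁺ = {A, B, C, D, E, F}.
Since R1 ⊆ {A, B, C, D, E, F}, the intersection is a superkey of R1; the decomposition is lossless.

Yes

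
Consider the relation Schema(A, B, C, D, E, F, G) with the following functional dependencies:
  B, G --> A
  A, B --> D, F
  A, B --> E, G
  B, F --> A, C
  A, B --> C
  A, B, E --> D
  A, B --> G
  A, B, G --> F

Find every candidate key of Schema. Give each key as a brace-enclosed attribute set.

No FD produces {B}, so it must be in every candidate key.
{A, B} is a candidate key since {A, B}⁺ = {A, B, C, D, E, F, G} covers every attribute.
{B, F} is a candidate key since {B, F}⁺ = {A, B, C, D, E, F, G} covers every attribute.
{B, G} is a candidate key since {B, G}⁺ = {A, B, C, D, E, F, G} covers every attribute.
No proper subset of any of these is a key, and no other minimal superkey exists.

{A, B}, {B, F}, {B, G}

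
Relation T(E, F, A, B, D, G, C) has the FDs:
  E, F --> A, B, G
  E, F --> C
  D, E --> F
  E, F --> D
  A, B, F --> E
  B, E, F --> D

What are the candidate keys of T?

{D, E}⁺ = {A, B, C, D, E, F, G} — all of the relation — so {D, E} is a candidate key.
{E, F}⁺ = {A, B, C, D, E, F, G} — all of the relation — so {E, F} is a candidate key.
{A, B, F}⁺ = {A, B, C, D, E, F, G} — all of the relation — so {A, B, F} is a candidate key.
These are minimal and exhaustive — every other superkey contains one of them.

{A, B, F}, {D, E}, {E, F}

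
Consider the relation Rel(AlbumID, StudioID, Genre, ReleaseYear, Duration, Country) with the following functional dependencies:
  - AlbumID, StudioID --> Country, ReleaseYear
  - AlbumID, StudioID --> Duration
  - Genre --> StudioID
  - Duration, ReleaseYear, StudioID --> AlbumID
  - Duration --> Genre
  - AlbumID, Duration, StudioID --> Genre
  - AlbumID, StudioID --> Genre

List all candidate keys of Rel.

Closure of {AlbumID, Duration} is {AlbumID, Country, Duration, Genre, ReleaseYear, StudioID}, the whole schema; {AlbumID, Duration} is a candidate key.
Closure of {AlbumID, Genre} is {AlbumID, Country, Duration, Genre, ReleaseYear, StudioID}, the whole schema; {AlbumID, Genre} is a candidate key.
Closure of {AlbumID, StudioID} is {AlbumID, Country, Duration, Genre, ReleaseYear, StudioID}, the whole schema; {AlbumID, StudioID} is a candidate key.
Closure of {Duration, ReleaseYear} is {AlbumID, Country, Duration, Genre, ReleaseYear, StudioID}, the whole schema; {Duration, ReleaseYear} is a candidate key.
No proper subset of any of these is a key, and no other minimal superkey exists.

{AlbumID, Duration}, {AlbumID, Genre}, {AlbumID, StudioID}, {Duration, ReleaseYear}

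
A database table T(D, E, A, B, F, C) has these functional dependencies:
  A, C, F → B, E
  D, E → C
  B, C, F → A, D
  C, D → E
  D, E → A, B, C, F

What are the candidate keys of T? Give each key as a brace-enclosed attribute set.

{A, C, F}, {B, C, F}, {C, D}, {D, E}

{C, D}⁺ = {A, B, C, D, E, F} — all of the relation — so {C, D} is a candidate key.
{D, E}⁺ = {A, B, C, D, E, F} — all of the relation — so {D, E} is a candidate key.
{A, C, F}⁺ = {A, B, C, D, E, F} — all of the relation — so {A, C, F} is a candidate key.
{B, C, F}⁺ = {A, B, C, D, E, F} — all of the relation — so {B, C, F} is a candidate key.
Any other superkey properly contains one of these, so there are no further candidate keys.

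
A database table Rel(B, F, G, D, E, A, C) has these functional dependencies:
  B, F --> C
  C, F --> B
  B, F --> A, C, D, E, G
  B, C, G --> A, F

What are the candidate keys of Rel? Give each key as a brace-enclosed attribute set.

{B, F} is a candidate key since {B, F}⁺ = {A, B, C, D, E, F, G} covers every attribute.
{C, F} is a candidate key since {C, F}⁺ = {A, B, C, D, E, F, G} covers every attribute.
{B, C, G} is a candidate key since {B, C, G}⁺ = {A, B, C, D, E, F, G} covers every attribute.
No proper subset of any of these is a key, and no other minimal superkey exists.

{B, C, G}, {B, F}, {C, F}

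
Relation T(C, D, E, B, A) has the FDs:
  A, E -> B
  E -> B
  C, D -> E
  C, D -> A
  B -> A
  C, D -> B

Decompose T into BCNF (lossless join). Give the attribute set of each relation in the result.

{A, B}; {A, E}; {B, E}; {C, D, E}

Candidate key of the original relation: {C, D}.
In {A, B, C, D, E}, {A, E} is not a superkey ({A, E}⁺ restricted to this set is {A, B, E}), so split on A, E -> B into {A, B, E} and {A, C, D, E}.
In {A, B, E}, {B} is not a superkey ({B}⁺ restricted to this set is {A, B}), so split on B -> A into {A, B} and {B, E}.
{A, B} has no BCNF violation.
{B, E} has no BCNF violation.
In {A, C, D, E}, {E} is not a superkey ({E}⁺ restricted to this set is {A, E}), so split on E -> A into {A, E} and {C, D, E}.
{A, E} has no BCNF violation.
{C, D, E} has no BCNF violation.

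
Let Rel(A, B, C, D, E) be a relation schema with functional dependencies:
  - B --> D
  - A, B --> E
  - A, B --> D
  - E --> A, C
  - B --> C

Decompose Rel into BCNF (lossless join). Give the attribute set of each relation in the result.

Candidate keys of the original relation: {A, B}, {B, E}.
{A, B, C, D, E}: {B} determines {B, C, D} here but is not a superkey — split on B --> C, D, giving {B, C, D} and {A, B, E}.
{B, C, D} is in BCNF.
{A, B, E}: {E} determines {A, E} here but is not a superkey — split on E --> A, giving {A, E} and {B, E}.
{A, E} is in BCNF.
{B, E} is in BCNF.

{A, E}; {B, C, D}; {B, E}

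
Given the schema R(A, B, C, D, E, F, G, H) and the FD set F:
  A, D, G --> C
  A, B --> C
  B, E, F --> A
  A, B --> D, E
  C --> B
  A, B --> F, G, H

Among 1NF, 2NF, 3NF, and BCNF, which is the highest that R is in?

3NF

Candidate keys: {A, B}, {A, C}, {A, D, G}, {B, E, F}, {C, E, F}. Prime attributes: {A, B, C, D, E, F, G}.
C --> B breaks BCNF: {C}⁺ = {B, C}, so {C} is not a superkey.
Since {B} ⊆ prime attributes and every other non-superkey FD also has a prime right side, the schema is in 3NF.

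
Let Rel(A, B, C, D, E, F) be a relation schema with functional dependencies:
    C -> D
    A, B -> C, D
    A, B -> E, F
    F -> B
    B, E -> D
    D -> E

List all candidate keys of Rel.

No FD produces {A}, so it must be in every candidate key.
{A, B}⁺ = {A, B, C, D, E, F}, which is every attribute, so {A, B} is a candidate key.
{A, F}⁺ = {A, B, C, D, E, F}, which is every attribute, so {A, F} is a candidate key.
No proper subset of any of these is a key, and no other minimal superkey exists.

{A, B}, {A, F}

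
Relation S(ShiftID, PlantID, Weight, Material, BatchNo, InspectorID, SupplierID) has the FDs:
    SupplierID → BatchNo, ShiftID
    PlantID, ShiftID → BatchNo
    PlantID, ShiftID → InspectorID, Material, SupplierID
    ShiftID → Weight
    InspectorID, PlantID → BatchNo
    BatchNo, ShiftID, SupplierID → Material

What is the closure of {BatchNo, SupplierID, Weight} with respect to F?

Start with {BatchNo, SupplierID, Weight}.
SupplierID → BatchNo, ShiftID applies; add {ShiftID} → now {BatchNo, ShiftID, SupplierID, Weight}.
BatchNo, ShiftID, SupplierID → Material applies; add {Material} → now {BatchNo, Material, ShiftID, SupplierID, Weight}.
No further FD applies.

{BatchNo, Material, ShiftID, SupplierID, Weight}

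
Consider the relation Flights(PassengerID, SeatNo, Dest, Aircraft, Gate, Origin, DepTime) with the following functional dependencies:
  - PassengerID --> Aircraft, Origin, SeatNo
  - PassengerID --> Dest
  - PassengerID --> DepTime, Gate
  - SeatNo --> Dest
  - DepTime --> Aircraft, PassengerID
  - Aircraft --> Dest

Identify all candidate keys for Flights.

{DepTime}⁺ = {Aircraft, DepTime, Dest, Gate, Origin, PassengerID, SeatNo}, which is every attribute, so {DepTime} is a candidate key.
{PassengerID}⁺ = {Aircraft, DepTime, Dest, Gate, Origin, PassengerID, SeatNo}, which is every attribute, so {PassengerID} is a candidate key.
These are minimal and exhaustive — every other superkey contains one of them.

{DepTime}, {PassengerID}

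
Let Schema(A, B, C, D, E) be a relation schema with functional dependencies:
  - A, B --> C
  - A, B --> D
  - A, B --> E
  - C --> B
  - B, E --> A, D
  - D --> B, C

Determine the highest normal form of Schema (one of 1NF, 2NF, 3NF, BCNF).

3NF

Candidate keys: {A, B}, {A, C}, {A, D}, {B, E}, {C, E}, {D, E}. Prime attributes: {A, B, C, D, E}.
C --> B: {C}⁺ = {B, C}, which is not all of the attributes, so the left side is not a superkey — BCNF is violated.
Since {B} ⊆ prime attributes and every other non-superkey FD also has a prime right side, the schema is in 3NF.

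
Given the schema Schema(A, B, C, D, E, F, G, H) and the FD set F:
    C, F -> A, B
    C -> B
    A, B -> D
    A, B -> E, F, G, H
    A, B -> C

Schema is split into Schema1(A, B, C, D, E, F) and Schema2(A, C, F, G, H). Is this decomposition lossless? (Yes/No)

The shared attributes are {A, C, F} and {A, C, F}⁺ = {A, B, C, D, E, F, G, H}.
This includes all of Schema1, so the common attributes are a superkey of Schema1 — the join is lossless.

Yes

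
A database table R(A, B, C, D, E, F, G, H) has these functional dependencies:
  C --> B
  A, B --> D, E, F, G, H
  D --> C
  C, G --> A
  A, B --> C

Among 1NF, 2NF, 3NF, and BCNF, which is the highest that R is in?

Candidate keys: {A, B}, {A, C}, {A, D}, {C, G}, {D, G}. Prime attributes: {A, B, C, D, G}.
For C --> B we have {C}⁺ = {B, C}; {C} is not a superkey, so BCNF fails.
Its right-hand attributes {B} are all prime, as are those of every other non-superkey FD — the relation is in 3NF.

3NF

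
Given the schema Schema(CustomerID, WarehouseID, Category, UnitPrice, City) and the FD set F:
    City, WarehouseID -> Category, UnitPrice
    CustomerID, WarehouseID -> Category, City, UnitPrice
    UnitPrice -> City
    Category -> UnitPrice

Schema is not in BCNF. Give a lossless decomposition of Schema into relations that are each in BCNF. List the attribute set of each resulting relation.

{Category, UnitPrice}; {Category, WarehouseID}; {City, CustomerID, WarehouseID}; {City, UnitPrice}

Candidate key of the original relation: {CustomerID, WarehouseID}.
Within {Category, City, CustomerID, UnitPrice, WarehouseID}: {City, WarehouseID}⁺ ∩ {Category, City, CustomerID, UnitPrice, WarehouseID} = {Category, City, UnitPrice, WarehouseID}, not the whole set, so City, WarehouseID -> Category, UnitPrice violates BCNF; decompose into {Category, City, UnitPrice, WarehouseID} and {City, CustomerID, WarehouseID}.
Within {Category, City, UnitPrice, WarehouseID}: {UnitPrice}⁺ ∩ {Category, City, UnitPrice, WarehouseID} = {City, UnitPrice}, not the whole set, so UnitPrice -> City violates BCNF; decompose into {City, UnitPrice} and {Category, UnitPrice, WarehouseID}.
{City, UnitPrice}: every determinant is a superkey — BCNF.
Within {Category, UnitPrice, WarehouseID}: {Category}⁺ ∩ {Category, UnitPrice, WarehouseID} = {Category, UnitPrice}, not the whole set, so Category -> UnitPrice violates BCNF; decompose into {Category, UnitPrice} and {Category, WarehouseID}.
{Category, UnitPrice}: every determinant is a superkey — BCNF.
{Category, WarehouseID}: every determinant is a superkey — BCNF.
{City, CustomerID, WarehouseID}: every determinant is a superkey — BCNF.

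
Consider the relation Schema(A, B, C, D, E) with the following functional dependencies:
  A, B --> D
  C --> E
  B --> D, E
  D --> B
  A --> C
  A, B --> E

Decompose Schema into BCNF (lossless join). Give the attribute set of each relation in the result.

Candidate keys of the original relation: {A, B}, {A, D}.
In {A, B, C, D, E}, {C} is not a superkey ({C}⁺ restricted to this set is {C, E}), so split on C --> E into {C, E} and {A, B, C, D}.
{C, E} is in BCNF.
In {A, B, C, D}, {B} is not a superkey ({B}⁺ restricted to this set is {B, D}), so split on B --> D into {B, D} and {A, B, C}.
{B, D} is in BCNF.
In {A, B, C}, {A} is not a superkey ({A}⁺ restricted to this set is {A, C}), so split on A --> C into {A, C} and {A, B}.
{A, C} is in BCNF.
{A, B} is in BCNF.

{A, B}; {A, C}; {B, D}; {C, E}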